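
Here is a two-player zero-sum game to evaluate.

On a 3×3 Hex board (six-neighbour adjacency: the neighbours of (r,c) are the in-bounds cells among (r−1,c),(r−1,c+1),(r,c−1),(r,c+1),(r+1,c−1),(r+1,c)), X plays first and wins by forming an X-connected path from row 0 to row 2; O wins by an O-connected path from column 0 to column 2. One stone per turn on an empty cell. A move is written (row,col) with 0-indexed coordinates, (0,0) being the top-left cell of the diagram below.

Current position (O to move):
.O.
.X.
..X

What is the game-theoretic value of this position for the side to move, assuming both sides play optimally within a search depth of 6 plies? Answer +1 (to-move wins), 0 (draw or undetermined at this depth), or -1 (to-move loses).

ply 1, O at .O./.X./..X | (0,0)=-1→OO./.X./..X; (0,2)=+1→.OO/.X./..X*; (1,0)=-1→.O./OX./..X; (1,2)=-1→.O./.XO/..X; (2,0)=-1→.O./.X./O.X; (2,1)=-1→.O./.X./.OX
ply 2, X at .OO/.X./..X | (0,0)=-1→XOO/.X./..X*; (1,0)=-1→.OO/XX./..X; (1,2)=-1→.OO/.XX/..X; (2,0)=-1→.OO/.X./X.X; (2,1)=-1→.OO/.X./.XX
ply 3, O at XOO/.X./..X | (1,0)=+1→XOO/OX./..X*; (1,2)=-1→XOO/.XO/..X; (2,0)=-1→XOO/.X./O.X; (2,1)=-1→XOO/.X./.OX
ply 4: XOO/OX./..X is terminal -1 (X); from .O./.X./..X depth 6

value(.O./.X./..X, O) = +1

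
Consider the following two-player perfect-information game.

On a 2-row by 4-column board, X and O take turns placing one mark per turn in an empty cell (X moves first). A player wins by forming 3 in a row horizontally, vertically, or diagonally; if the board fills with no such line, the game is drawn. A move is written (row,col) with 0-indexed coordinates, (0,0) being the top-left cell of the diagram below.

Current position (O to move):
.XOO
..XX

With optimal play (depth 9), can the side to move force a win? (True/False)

[.XOO/..XX] O move#1: (0,0):-1/OXOO/..XX, (1,0):-1/.XOO/O.XX, (1,1):+0/.XOO/.OXX*
[.XOO/.OXX] X move#2: (0,0):+0/XXOO/.OXX*, (1,0):+0/.XOO/XOXX
[XXOO/.OXX] O move#3: (1,0):+0/XXOO/OOXX*
[XXOO/OOXX] end (terminal +0, X#4); searched .XOO/..XX to 9

O winning at [.XOO/..XX]: False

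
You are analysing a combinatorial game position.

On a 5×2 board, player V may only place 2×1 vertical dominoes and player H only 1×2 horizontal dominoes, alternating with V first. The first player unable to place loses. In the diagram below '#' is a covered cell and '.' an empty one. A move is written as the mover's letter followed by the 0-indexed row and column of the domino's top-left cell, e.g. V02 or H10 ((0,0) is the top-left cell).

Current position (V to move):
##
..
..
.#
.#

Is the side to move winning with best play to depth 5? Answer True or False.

V winning at [##/../../.#/.#]: True

[##/../../.#/.#] V move#1: V10:+1/##/#./#./.#/.#*, V11:+1/##/.#/.#/.#/.#, V20:-1/##/../#./##/.#, V30:-1/##/../../##/##
[##/#./#./.#/.#] end (terminal -1, H#2); searched ##/../../.#/.# to 5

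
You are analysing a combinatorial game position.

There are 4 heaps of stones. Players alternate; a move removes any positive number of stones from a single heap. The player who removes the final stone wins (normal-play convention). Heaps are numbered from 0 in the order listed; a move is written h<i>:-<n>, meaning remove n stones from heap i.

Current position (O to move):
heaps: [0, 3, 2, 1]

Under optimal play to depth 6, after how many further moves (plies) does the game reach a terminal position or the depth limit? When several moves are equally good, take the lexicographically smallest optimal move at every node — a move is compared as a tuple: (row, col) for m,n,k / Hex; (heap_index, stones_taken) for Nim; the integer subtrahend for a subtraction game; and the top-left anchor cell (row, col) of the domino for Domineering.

PV length from [(0,3,2,1)]: 6 plies

[(0,3,2,1)] O move#1: h1:-1:-1/(0,2,2,1)*, h1:-2:-1/(0,1,2,1), h1:-3:-1/(0,0,2,1), h2:-1:-1/(0,3,1,1), h2:-2:-1/(0,3,0,1), h3:-1:-1/(0,3,2,0)
[(0,2,2,1)] X move#2: h1:-1:-1/(0,1,2,1), h1:-2:-1/(0,0,2,1), h2:-1:-1/(0,2,1,1), h2:-2:-1/(0,2,0,1), h3:-1:+1/(0,2,2,0)*
[(0,2,2,0)] O move#3: h1:-1:-1/(0,1,2,0)*, h1:-2:-1/(0,0,2,0), h2:-1:-1/(0,2,1,0), h2:-2:-1/(0,2,0,0)
[(0,1,2,0)] X move#4: h1:-1:-1/(0,0,2,0), h2:-1:+1/(0,1,1,0)*, h2:-2:-1/(0,1,0,0)
[(0,1,1,0)] O move#5: h1:-1:-1/(0,0,1,0)*, h2:-1:-1/(0,1,0,0)
[(0,0,1,0)] X move#6: h2:-1:+1/(0,0,0,0)*
[(0,0,0,0)] end (terminal -1, O#7); searched (0,3,2,1) to 6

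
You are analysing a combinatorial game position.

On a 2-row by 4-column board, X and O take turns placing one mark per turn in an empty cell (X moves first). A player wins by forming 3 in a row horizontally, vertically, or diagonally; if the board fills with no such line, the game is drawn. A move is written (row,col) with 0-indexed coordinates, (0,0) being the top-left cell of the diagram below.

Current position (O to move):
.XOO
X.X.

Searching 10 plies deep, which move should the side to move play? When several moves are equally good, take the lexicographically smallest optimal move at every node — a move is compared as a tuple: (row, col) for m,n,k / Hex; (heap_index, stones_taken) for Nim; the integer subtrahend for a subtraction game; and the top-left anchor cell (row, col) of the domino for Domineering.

[.XOO/X.X.] O move#1: (0,0):-1/OXOO/X.X., (1,1):+0/.XOO/XOX.*, (1,3):-1/.XOO/X.XO
[.XOO/XOX.] X move#2: (0,0):+0/XXOO/XOX.*, (1,3):+0/.XOO/XOXX
[XXOO/XOX.] O move#3: (1,3):+0/XXOO/XOXO*
[XXOO/XOXO] end (terminal +0, X#4); searched .XOO/X.X. to 10

O's best at [.XOO/X.X.]: (1,1)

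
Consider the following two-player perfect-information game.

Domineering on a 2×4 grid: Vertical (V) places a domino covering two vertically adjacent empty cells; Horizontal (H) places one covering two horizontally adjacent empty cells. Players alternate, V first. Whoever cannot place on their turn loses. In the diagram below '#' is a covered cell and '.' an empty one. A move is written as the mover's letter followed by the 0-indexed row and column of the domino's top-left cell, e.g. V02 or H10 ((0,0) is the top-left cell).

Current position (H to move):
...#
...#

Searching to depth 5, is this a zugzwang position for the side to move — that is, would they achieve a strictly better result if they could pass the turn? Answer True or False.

[...#/...#] H move#1: H00:+1/##.#/...#*, H01:+1/.###/...#, H10:+1/...#/##.#, H11:+1/...#/.###
[##.#/...#] V move#2: V02:-1/####/..##*
[####/..##] H move#3: H10:+1/####/####*
[####/####] end (terminal -1, V#4); searched ...#/...# to 5
suppose H passes — search the same position with V to move:
pass> [...#/...#] V move#1: V00:-1/#..#/#..#, V01:+1/.#.#/.#.#*, V02:-1/..##/..##
pass> [.#.#/.#.#] end (terminal -1, H#2); searched ...#/...# to 5
for H: play +1, pass -1

zugzwang(...#/...#, H) = False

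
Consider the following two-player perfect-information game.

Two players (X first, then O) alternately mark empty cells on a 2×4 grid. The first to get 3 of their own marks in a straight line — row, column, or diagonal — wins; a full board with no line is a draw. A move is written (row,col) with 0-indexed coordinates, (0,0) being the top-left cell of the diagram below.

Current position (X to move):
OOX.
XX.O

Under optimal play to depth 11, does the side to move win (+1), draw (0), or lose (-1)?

ply 1, X at OOX./XX.O | (0,3)=+0→OOXX/XX.O; (1,2)=+1→OOX./XXXO*
ply 2: OOX./XXXO is terminal -1 (O); from OOX./XX.O depth 11

value(OOX./XX.O, X) = +1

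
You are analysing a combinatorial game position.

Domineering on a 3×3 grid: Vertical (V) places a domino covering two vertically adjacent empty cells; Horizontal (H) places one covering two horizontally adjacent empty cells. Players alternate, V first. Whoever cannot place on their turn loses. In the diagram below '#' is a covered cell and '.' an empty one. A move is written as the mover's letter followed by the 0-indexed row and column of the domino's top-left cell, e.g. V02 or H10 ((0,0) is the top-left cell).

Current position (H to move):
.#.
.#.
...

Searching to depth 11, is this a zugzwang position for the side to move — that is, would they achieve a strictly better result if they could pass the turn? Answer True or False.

zugzwang(.#./.#./..., H) = False

ply 1, H at .#./.#./... | H20=-1→.#./.#./##.*; H21=-1→.#./.#./.##
ply 2, V at .#./.#./##. | V00=+1→##./##./##.*; V02=+1→.##/.##/##.; V12=+1→.#./.##/###
ply 3: ##./##./##. is terminal -1 (H); from .#./.#./... depth 11
suppose H passes — search the same position with V to move:
pass> ply 1, V at .#./.#./... | V00=+1→##./##./...*; V02=+1→.##/.##/...; V10=+1→.#./##./#..; V12=+1→.#./.##/..#
pass> ply 2, H at ##./##./... | H20=-1→##./##./##.*; H21=-1→##./##./.##
pass> ply 3, V at ##./##./##. | V02=+1→###/###/##.*; V12=+1→##./###/###
pass> ply 4: ###/###/##. is terminal -1 (H); from .#./.#./... depth 11
for H: play -1, pass -1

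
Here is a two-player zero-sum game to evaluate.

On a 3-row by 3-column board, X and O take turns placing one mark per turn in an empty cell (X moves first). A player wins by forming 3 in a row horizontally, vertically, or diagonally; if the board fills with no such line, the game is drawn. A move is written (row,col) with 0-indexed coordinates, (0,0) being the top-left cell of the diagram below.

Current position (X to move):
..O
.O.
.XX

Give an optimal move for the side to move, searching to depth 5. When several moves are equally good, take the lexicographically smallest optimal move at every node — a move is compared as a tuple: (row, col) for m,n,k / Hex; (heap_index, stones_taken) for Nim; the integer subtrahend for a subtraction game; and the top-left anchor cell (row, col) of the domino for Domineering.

X's best at [..O/.O./.XX]: (2,0)

p1 X@[..O/.O./.XX]: (0,0)[X.O/.O./.XX]-1 (0,1)[.XO/.O./.XX]-1 (1,0)[..O/XO./.XX]-1 (1,2)[..O/.OX/.XX]-1 (2,0)[..O/.O./XXX]+1*
p2 O@[..O/.O./XXX] terminal -1; root [..O/.O./.XX] d5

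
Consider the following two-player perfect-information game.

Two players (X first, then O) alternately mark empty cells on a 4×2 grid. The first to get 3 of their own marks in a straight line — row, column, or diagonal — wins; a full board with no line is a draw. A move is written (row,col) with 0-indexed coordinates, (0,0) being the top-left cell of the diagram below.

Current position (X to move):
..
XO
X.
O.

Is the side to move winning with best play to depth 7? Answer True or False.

ply 1, X at ../XO/X./O. | (0,0)=+1→X./XO/X./O.*; (0,1)=+0→.X/XO/X./O.; (2,1)=+0→../XO/XX/O.; (3,1)=+0→../XO/X./OX
ply 2: X./XO/X./O. is terminal -1 (O); from ../XO/X./O. depth 7

X winning at [../XO/X./O.]: True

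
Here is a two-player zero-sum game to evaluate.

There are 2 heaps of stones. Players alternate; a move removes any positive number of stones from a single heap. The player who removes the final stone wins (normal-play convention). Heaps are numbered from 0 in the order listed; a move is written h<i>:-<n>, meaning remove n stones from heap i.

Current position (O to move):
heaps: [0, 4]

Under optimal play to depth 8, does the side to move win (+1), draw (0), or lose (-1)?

value((0,4), O) = +1

ply 1, O at (0,4) | h1:-1=-1→(0,3); h1:-2=-1→(0,2); h1:-3=-1→(0,1); h1:-4=+1→(0,0)*
ply 2: (0,0) is terminal -1 (X); from (0,4) depth 8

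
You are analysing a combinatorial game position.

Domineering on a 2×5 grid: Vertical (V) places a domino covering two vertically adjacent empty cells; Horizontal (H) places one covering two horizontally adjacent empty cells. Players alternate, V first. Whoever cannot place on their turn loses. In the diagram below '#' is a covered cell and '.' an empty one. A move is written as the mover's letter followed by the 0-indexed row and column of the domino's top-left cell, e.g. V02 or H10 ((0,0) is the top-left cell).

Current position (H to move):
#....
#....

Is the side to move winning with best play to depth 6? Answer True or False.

H winning at [#..../#....]: True

ply 1, H at #..../#.... | H01=-1→###../#....; H02=+1→#.##./#....*; H03=-1→#..##/#....; H11=-1→#..../###..; H12=+1→#..../#.##.; H13=-1→#..../#..##
ply 2, V at #.##./#.... | V01=-1→####./##...*; V04=-1→#.###/#...#
ply 3, H at ####./##... | H12=-1→####./####.; H13=+1→####./##.##*
ply 4: ####./##.## is terminal -1 (V); from #..../#.... depth 6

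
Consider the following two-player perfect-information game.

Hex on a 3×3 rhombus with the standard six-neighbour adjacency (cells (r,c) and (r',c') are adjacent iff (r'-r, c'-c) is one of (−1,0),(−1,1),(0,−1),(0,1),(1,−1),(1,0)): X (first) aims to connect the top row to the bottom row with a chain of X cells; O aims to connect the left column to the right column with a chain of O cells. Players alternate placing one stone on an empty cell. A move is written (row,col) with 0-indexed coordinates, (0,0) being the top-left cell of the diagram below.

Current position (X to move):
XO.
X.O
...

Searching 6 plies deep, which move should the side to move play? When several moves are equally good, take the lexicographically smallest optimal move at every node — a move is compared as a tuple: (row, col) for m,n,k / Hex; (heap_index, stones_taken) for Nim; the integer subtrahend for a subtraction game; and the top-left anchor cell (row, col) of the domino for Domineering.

X's best at [XO./X.O/...]: (1,1)

ply 1, X at XO./X.O/... | (0,2)=-1→XOX/X.O/...; (1,1)=+1→XO./XXO/...*; (2,0)=+1→XO./X.O/X..; (2,1)=+1→XO./X.O/.X.; (2,2)=-1→XO./X.O/..X
ply 2, O at XO./XXO/... | (0,2)=-1→XOO/XXO/...*; (2,0)=-1→XO./XXO/O..; (2,1)=-1→XO./XXO/.O.; (2,2)=-1→XO./XXO/..O
ply 3, X at XOO/XXO/... | (2,0)=+1→XOO/XXO/X..*; (2,1)=+1→XOO/XXO/.X.; (2,2)=+1→XOO/XXO/..X
ply 4: XOO/XXO/X.. is terminal -1 (O); from XO./X.O/... depth 6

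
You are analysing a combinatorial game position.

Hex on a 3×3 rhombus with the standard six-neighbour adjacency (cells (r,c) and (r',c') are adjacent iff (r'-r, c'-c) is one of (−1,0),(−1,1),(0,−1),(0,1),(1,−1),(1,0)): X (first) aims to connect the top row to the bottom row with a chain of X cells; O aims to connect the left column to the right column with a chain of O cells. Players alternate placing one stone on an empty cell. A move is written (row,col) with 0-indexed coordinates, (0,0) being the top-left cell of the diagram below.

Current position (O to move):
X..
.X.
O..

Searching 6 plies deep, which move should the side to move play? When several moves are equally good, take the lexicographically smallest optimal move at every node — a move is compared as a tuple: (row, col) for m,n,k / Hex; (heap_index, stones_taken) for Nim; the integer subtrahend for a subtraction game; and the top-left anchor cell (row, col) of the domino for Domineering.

O's best at [X../.X./O..]: (2,1)

ply 1, O at X../.X./O.. | (0,1)=-1→XO./.X./O..; (0,2)=-1→X.O/.X./O..; (1,0)=-1→X../OX./O..; (1,2)=-1→X../.XO/O..; (2,1)=+1→X../.X./OO.*; (2,2)=-1→X../.X./O.O
ply 2, X at X../.X./OO. | (0,1)=-1→XX./.X./OO.*; (0,2)=-1→X.X/.X./OO.; (1,0)=-1→X../XX./OO.; (1,2)=-1→X../.XX/OO.; (2,2)=-1→X../.X./OOX
ply 3, O at XX./.X./OO. | (0,2)=+1→XXO/.X./OO.*; (1,0)=+1→XX./OX./OO.; (1,2)=+1→XX./.XO/OO.; (2,2)=+1→XX./.X./OOO
ply 4, X at XXO/.X./OO. | (1,0)=-1→XXO/XX./OO.*; (1,2)=-1→XXO/.XX/OO.; (2,2)=-1→XXO/.X./OOX
ply 5, O at XXO/XX./OO. | (1,2)=+1→XXO/XXO/OO.*; (2,2)=+1→XXO/XX./OOO
ply 6: XXO/XXO/OO. is terminal -1 (X); from X../.X./O.. depth 6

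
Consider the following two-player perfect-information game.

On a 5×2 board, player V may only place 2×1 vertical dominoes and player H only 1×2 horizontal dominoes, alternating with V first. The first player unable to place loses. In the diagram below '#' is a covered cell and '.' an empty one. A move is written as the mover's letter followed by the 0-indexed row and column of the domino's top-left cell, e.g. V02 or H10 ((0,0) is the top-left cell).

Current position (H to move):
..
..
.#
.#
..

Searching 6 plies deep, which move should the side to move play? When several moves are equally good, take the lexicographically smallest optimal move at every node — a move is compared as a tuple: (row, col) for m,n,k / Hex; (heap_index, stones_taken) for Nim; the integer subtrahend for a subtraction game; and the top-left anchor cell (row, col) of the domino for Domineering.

[../../.#/.#/..] H move#1: H00:+1/##/../.#/.#/..*, H10:+1/../##/.#/.#/.., H40:-1/../../.#/.#/##
[##/../.#/.#/..] V move#2: V10:-1/##/#./##/.#/..*, V20:-1/##/../##/##/.., V30:-1/##/../.#/##/#.
[##/#./##/.#/..] H move#3: H40:+1/##/#./##/.#/##*
[##/#./##/.#/##] end (terminal -1, V#4); searched ../../.#/.#/.. to 6

H's best at [../../.#/.#/..]: H00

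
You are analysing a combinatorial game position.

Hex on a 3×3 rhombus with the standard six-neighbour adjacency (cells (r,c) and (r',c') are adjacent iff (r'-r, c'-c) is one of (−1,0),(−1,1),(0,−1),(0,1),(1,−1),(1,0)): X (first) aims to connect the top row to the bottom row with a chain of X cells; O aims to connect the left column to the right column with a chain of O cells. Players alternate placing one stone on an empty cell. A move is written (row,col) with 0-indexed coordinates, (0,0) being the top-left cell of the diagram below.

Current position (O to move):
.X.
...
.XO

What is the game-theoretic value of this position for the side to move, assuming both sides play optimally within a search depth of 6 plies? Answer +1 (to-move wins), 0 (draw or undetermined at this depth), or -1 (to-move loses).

[.X./.../.XO] O move#1: (0,0):-1/OX./.../.XO, (0,2):-1/.XO/.../.XO, (1,0):-1/.X./O../.XO, (1,1):+1/.X./.O./.XO*, (1,2):-1/.X./..O/.XO, (2,0):-1/.X./.../OXO
[.X./.O./.XO] X move#2: (0,0):-1/XX./.O./.XO*, (0,2):-1/.XX/.O./.XO, (1,0):-1/.X./XO./.XO, (1,2):-1/.X./.OX/.XO, (2,0):-1/.X./.O./XXO
[XX./.O./.XO] O move#3: (0,2):+1/XXO/.O./.XO*, (1,0):+1/XX./OO./.XO, (1,2):+1/XX./.OO/.XO, (2,0):+1/XX./.O./OXO
[XXO/.O./.XO] X move#4: (1,0):-1/XXO/XO./.XO*, (1,2):-1/XXO/.OX/.XO, (2,0):-1/XXO/.O./XXO
[XXO/XO./.XO] O move#5: (1,2):-1/XXO/XOO/.XO, (2,0):+1/XXO/XO./OXO*
[XXO/XO./OXO] end (terminal -1, X#6); searched .X./.../.XO to 6

value(.X./.../.XO, O) = +1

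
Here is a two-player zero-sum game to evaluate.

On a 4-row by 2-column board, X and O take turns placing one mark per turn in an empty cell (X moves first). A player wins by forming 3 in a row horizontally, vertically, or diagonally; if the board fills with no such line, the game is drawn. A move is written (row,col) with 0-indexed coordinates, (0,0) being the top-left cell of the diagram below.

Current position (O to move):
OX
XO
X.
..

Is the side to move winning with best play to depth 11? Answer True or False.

O winning at [OX/XO/X./..]: False

[OX/XO/X./..] O move#1: (2,1):-1/OX/XO/XO/.., (3,0):+0/OX/XO/X./O.*, (3,1):-1/OX/XO/X./.O
[OX/XO/X./O.] X move#2: (2,1):+0/OX/XO/XX/O.*, (3,1):+0/OX/XO/X./OX
[OX/XO/XX/O.] O move#3: (3,1):+0/OX/XO/XX/OO*
[OX/XO/XX/OO] end (terminal +0, X#4); searched OX/XO/X./.. to 11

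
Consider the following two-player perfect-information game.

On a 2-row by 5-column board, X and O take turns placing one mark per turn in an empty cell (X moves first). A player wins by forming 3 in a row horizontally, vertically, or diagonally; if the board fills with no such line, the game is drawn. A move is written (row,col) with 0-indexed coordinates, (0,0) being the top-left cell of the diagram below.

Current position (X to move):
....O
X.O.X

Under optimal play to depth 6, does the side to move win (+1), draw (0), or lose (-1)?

p1 X@[....O/X.O.X]: (0,0)[X...O/X.O.X]+0* (0,1)[.X..O/X.O.X]+0 (0,2)[..X.O/X.O.X]+0 (0,3)[...XO/X.O.X]+0 (1,1)[....O/XXO.X]+0 (1,3)[....O/X.OXX]+0
p2 O@[X...O/X.O.X]: (0,1)[XO..O/X.O.X]+0* (0,2)[X.O.O/X.O.X]+0 (0,3)[X..OO/X.O.X]+0 (1,1)[X...O/XOO.X]+0 (1,3)[X...O/X.OOX]+0
p3 X@[XO..O/X.O.X]: (0,2)[XOX.O/X.O.X]+0* (0,3)[XO.XO/X.O.X]+0 (1,1)[XO..O/XXO.X]+0 (1,3)[XO..O/X.OXX]+0
p4 O@[XOX.O/X.O.X]: (0,3)[XOXOO/X.O.X]+0* (1,1)[XOX.O/XOO.X]+0 (1,3)[XOX.O/X.OOX]+0
p5 X@[XOXOO/X.O.X]: (1,1)[XOXOO/XXO.X]+0* (1,3)[XOXOO/X.OXX]+0
p6 O@[XOXOO/XXO.X]: (1,3)[XOXOO/XXOOX]+0*
p7 X@[XOXOO/XXOOX] terminal +0; root [....O/X.O.X] d6

value(....O/X.O.X, X) = 0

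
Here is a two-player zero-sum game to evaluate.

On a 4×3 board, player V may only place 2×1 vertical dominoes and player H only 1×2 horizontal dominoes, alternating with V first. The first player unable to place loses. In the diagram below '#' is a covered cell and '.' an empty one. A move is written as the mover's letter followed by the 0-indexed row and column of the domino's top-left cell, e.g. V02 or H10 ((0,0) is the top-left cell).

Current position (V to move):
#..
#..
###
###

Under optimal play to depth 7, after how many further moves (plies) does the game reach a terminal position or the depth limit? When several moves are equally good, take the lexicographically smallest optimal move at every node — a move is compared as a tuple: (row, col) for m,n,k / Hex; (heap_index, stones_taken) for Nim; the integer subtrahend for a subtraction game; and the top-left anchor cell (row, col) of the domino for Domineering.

ply 1, V at #../#../###/### | V01=+1→##./##./###/###*; V02=+1→#.#/#.#/###/###
ply 2: ##./##./###/### is terminal -1 (H); from #../#../###/### depth 7

PV length from [#../#../###/###]: 1 ply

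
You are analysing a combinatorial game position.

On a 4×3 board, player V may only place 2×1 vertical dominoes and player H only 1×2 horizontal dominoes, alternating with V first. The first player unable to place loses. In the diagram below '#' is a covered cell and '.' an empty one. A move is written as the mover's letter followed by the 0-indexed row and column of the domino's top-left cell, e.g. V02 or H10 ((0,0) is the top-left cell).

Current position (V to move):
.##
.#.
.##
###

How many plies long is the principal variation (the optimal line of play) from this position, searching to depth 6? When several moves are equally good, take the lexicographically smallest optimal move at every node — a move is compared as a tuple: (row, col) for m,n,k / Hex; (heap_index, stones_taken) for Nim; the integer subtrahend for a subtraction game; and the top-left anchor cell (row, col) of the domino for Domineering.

[.##/.#./.##/###] V move#1: V00:+1/###/##./.##/###*, V10:+1/.##/##./###/###
[###/##./.##/###] end (terminal -1, H#2); searched .##/.#./.##/### to 6

PV length from [.##/.#./.##/###]: 1 ply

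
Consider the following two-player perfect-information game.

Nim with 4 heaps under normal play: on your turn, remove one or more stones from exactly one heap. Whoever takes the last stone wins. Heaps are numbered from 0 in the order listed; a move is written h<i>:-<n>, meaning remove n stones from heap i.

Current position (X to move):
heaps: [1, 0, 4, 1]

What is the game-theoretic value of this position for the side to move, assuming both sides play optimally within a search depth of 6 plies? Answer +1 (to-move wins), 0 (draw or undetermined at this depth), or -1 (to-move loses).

value((1,0,4,1), X) = +1

ply 1, X at (1,0,4,1) | h0:-1=-1→(0,0,4,1); h2:-1=-1→(1,0,3,1); h2:-2=-1→(1,0,2,1); h2:-3=-1→(1,0,1,1); h2:-4=+1→(1,0,0,1)*; h3:-1=-1→(1,0,4,0)
ply 2, O at (1,0,0,1) | h0:-1=-1→(0,0,0,1)*; h3:-1=-1→(1,0,0,0)
ply 3, X at (0,0,0,1) | h3:-1=+1→(0,0,0,0)*
ply 4: (0,0,0,0) is terminal -1 (O); from (1,0,4,1) depth 6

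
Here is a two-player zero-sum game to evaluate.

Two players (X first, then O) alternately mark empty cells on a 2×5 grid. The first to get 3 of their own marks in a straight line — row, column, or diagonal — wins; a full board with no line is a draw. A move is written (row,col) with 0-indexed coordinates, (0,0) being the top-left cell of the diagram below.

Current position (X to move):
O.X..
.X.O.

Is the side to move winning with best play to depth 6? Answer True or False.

p1 X@[O.X../.X.O.]: (0,1)[OXX../.X.O.]+0 (0,3)[O.XX./.X.O.]+1* (0,4)[O.X.X/.X.O.]+0 (1,0)[O.X../XX.O.]+0 (1,2)[O.X../.XXO.]+1 (1,4)[O.X../.X.OX]+0
p2 O@[O.XX./.X.O.]: (0,1)[OOXX./.X.O.]-1* (0,4)[O.XXO/.X.O.]-1 (1,0)[O.XX./OX.O.]-1 (1,2)[O.XX./.XOO.]-1 (1,4)[O.XX./.X.OO]-1
p3 X@[OOXX./.X.O.]: (0,4)[OOXXX/.X.O.]+1* (1,0)[OOXX./XX.O.]+1 (1,2)[OOXX./.XXO.]+1 (1,4)[OOXX./.X.OX]+0
p4 O@[OOXXX/.X.O.] terminal -1; root [O.X../.X.O.] d6

X winning at [O.X../.X.O.]: True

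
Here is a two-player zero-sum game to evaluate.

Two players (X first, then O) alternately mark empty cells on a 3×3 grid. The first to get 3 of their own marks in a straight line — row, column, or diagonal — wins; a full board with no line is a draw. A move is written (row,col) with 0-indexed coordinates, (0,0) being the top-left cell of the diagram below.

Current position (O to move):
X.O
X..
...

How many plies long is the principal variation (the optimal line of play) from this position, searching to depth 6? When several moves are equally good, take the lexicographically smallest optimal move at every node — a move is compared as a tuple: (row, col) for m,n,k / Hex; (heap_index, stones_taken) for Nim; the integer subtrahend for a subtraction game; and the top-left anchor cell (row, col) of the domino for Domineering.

ply 1, O at X.O/X../... | (0,1)=-1→XOO/X../...*; (1,1)=-1→X.O/XO./...; (1,2)=-1→X.O/X.O/...; (2,0)=-1→X.O/X../O..; (2,1)=-1→X.O/X../.O.; (2,2)=-1→X.O/X../..O
ply 2, X at XOO/X../... | (1,1)=+1→XOO/XX./...*; (1,2)=+1→XOO/X.X/...; (2,0)=+1→XOO/X../X..; (2,1)=+1→XOO/X../.X.; (2,2)=+1→XOO/X../..X
ply 3, O at XOO/XX./... | (1,2)=-1→XOO/XXO/...*; (2,0)=-1→XOO/XX./O..; (2,1)=-1→XOO/XX./.O.; (2,2)=-1→XOO/XX./..O
ply 4, X at XOO/XXO/... | (2,0)=+1→XOO/XXO/X..*; (2,1)=-1→XOO/XXO/.X.; (2,2)=+1→XOO/XXO/..X
ply 5: XOO/XXO/X.. is terminal -1 (O); from X.O/X../... depth 6

PV length from [X.O/X../...]: 4 plies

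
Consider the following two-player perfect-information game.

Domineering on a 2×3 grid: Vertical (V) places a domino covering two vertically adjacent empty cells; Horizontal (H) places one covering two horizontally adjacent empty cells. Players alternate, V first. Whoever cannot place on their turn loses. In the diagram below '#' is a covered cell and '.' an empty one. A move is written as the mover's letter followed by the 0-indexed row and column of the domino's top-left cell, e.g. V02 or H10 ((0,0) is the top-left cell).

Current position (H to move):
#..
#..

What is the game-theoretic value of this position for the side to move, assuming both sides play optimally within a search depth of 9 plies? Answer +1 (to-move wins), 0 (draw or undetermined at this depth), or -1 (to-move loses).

ply 1, H at #../#.. | H01=+1→###/#..*; H11=+1→#../###
ply 2: ###/#.. is terminal -1 (V); from #../#.. depth 9

value(#../#.., H) = +1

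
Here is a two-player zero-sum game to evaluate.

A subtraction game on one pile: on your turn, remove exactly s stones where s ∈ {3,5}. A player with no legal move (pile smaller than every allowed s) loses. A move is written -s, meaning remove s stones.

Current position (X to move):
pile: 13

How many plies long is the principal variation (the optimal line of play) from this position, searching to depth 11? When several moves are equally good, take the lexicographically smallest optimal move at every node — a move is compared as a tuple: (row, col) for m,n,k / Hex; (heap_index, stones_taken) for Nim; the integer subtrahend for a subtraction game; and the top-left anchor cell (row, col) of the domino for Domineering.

[13] X move#1: -3:+1/10*, -5:+1/8
[10] O move#2: -3:-1/7*, -5:-1/5
[7] X move#3: -3:-1/4, -5:+1/2*
[2] end (terminal -1, O#4); searched 13 to 11

PV length from [13]: 3 plies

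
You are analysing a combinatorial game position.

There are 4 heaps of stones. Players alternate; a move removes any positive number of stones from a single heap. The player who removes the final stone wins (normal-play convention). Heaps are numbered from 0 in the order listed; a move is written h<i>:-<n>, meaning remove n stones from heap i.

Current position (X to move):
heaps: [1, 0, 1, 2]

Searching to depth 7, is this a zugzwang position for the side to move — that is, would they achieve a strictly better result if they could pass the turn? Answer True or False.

zugzwang((1,0,1,2), X) = False

[(1,0,1,2)] X move#1: h0:-1:-1/(0,0,1,2), h2:-1:-1/(1,0,0,2), h3:-1:-1/(1,0,1,1), h3:-2:+1/(1,0,1,0)*
[(1,0,1,0)] O move#2: h0:-1:-1/(0,0,1,0)*, h2:-1:-1/(1,0,0,0)
[(0,0,1,0)] X move#3: h2:-1:+1/(0,0,0,0)*
[(0,0,0,0)] end (terminal -1, O#4); searched (1,0,1,2) to 7
suppose X passes — search the same position with O to move:
pass> [(1,0,1,2)] O move#1: h0:-1:-1/(0,0,1,2), h2:-1:-1/(1,0,0,2), h3:-1:-1/(1,0,1,1), h3:-2:+1/(1,0,1,0)*
pass> [(1,0,1,0)] X move#2: h0:-1:-1/(0,0,1,0)*, h2:-1:-1/(1,0,0,0)
pass> [(0,0,1,0)] O move#3: h2:-1:+1/(0,0,0,0)*
pass> [(0,0,0,0)] end (terminal -1, X#4); searched (1,0,1,2) to 7
for X: play +1, pass -1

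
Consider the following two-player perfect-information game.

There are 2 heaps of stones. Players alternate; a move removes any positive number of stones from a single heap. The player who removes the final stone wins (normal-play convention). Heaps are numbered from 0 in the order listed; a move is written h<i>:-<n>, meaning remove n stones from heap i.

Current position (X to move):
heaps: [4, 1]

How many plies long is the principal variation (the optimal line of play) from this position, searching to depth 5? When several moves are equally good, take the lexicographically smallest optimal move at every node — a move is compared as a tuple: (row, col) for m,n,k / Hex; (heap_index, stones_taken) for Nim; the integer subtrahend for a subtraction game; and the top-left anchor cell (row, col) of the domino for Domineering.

[(4,1)] X move#1: h0:-1:-1/(3,1), h0:-2:-1/(2,1), h0:-3:+1/(1,1)*, h0:-4:-1/(0,1), h1:-1:-1/(4,0)
[(1,1)] O move#2: h0:-1:-1/(0,1)*, h1:-1:-1/(1,0)
[(0,1)] X move#3: h1:-1:+1/(0,0)*
[(0,0)] end (terminal -1, O#4); searched (4,1) to 5

PV length from [(4,1)]: 3 plies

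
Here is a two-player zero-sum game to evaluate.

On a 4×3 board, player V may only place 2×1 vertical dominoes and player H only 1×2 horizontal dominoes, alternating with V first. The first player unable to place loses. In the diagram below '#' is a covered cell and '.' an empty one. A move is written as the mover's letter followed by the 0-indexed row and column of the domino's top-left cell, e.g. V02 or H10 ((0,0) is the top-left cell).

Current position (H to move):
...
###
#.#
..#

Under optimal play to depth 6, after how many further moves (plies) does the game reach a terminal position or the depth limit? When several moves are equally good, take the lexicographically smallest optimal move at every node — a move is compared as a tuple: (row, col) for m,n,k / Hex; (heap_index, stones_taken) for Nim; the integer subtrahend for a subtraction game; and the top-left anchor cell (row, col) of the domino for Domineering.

PV length from [.../###/#.#/..#]: 1 ply

p1 H@[.../###/#.#/..#]: H00[##./###/#.#/..#]-1 H01[.##/###/#.#/..#]-1 H30[.../###/#.#/###]+1*
p2 V@[.../###/#.#/###] terminal -1; root [.../###/#.#/..#] d6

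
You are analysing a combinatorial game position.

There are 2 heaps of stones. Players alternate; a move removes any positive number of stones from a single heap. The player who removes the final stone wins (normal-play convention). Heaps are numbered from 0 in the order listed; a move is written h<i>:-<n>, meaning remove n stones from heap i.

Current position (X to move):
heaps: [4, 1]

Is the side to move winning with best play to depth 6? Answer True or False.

X winning at [(4,1)]: True

[(4,1)] X move#1: h0:-1:-1/(3,1), h0:-2:-1/(2,1), h0:-3:+1/(1,1)*, h0:-4:-1/(0,1), h1:-1:-1/(4,0)
[(1,1)] O move#2: h0:-1:-1/(0,1)*, h1:-1:-1/(1,0)
[(0,1)] X move#3: h1:-1:+1/(0,0)*
[(0,0)] end (terminal -1, O#4); searched (4,1) to 6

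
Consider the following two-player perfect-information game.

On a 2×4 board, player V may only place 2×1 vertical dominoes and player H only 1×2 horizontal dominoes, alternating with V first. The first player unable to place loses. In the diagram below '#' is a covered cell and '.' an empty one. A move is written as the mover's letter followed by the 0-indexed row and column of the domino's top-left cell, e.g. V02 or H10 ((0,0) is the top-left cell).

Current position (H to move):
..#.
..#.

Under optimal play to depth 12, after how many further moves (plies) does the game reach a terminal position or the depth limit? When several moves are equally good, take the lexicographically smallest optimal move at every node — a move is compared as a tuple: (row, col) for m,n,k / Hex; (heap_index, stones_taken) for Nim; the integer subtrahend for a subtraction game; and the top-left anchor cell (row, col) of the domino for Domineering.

[..#./..#.] H move#1: H00:+1/###./..#.*, H10:+1/..#./###.
[###./..#.] V move#2: V03:-1/####/..##*
[####/..##] H move#3: H10:+1/####/####*
[####/####] end (terminal -1, V#4); searched ..#./..#. to 12

PV length from [..#./..#.]: 3 plies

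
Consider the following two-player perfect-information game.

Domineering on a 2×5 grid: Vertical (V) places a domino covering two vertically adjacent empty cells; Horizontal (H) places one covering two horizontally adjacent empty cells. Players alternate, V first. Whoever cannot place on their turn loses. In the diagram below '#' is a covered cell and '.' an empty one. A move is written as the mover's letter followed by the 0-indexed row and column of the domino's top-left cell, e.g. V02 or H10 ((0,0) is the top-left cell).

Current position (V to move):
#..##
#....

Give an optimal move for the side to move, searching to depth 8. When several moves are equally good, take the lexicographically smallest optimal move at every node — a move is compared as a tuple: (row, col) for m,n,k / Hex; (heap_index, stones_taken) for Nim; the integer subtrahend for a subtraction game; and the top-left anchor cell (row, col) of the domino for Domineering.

V's best at [#..##/#....]: V02

p1 V@[#..##/#....]: V01[##.##/##...]-1 V02[#.###/#.#..]+1*
p2 H@[#.###/#.#..]: H13[#.###/#.###]-1*
p3 V@[#.###/#.###]: V01[#####/#####]+1*
p4 H@[#####/#####] terminal -1; root [#..##/#....] d8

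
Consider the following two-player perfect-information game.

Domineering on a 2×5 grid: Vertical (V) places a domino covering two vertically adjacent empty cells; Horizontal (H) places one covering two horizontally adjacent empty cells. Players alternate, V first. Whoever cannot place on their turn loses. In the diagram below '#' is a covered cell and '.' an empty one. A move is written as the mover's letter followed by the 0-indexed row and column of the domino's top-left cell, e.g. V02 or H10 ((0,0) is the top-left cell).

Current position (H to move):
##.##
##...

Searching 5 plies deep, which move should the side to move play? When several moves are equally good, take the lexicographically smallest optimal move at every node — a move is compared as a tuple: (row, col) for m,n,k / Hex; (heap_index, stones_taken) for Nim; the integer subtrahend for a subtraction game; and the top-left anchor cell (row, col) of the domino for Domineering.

p1 H@[##.##/##...]: H12[##.##/####.]+1* H13[##.##/##.##]-1
p2 V@[##.##/####.] terminal -1; root [##.##/##...] d5

H's best at [##.##/##...]: H12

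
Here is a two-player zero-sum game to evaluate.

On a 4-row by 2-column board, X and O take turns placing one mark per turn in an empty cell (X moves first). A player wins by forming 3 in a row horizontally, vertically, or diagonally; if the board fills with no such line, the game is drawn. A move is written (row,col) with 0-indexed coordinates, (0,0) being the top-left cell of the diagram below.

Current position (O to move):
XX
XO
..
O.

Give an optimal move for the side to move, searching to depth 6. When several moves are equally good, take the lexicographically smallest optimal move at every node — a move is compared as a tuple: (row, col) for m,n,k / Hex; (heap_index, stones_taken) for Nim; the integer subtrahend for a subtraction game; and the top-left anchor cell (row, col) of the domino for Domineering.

p1 O@[XX/XO/../O.]: (2,0)[XX/XO/O./O.]+0* (2,1)[XX/XO/.O/O.]-1 (3,1)[XX/XO/../OO]-1
p2 X@[XX/XO/O./O.]: (2,1)[XX/XO/OX/O.]+0* (3,1)[XX/XO/O./OX]+0
p3 O@[XX/XO/OX/O.]: (3,1)[XX/XO/OX/OO]+0*
p4 X@[XX/XO/OX/OO] terminal +0; root [XX/XO/../O.] d6

O's best at [XX/XO/../O.]: (2,0)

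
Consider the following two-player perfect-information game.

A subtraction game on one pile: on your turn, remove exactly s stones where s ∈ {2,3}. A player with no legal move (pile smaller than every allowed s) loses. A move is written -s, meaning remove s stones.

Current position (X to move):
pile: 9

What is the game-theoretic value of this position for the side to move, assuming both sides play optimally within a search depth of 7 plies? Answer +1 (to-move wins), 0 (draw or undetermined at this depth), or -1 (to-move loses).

p1 X@[9]: -2[7]-1 -3[6]+1*
p2 O@[6]: -2[4]-1* -3[3]-1
p3 X@[4]: -2[2]-1 -3[1]+1*
p4 O@[1] terminal -1; root [9] d7

value(9, X) = +1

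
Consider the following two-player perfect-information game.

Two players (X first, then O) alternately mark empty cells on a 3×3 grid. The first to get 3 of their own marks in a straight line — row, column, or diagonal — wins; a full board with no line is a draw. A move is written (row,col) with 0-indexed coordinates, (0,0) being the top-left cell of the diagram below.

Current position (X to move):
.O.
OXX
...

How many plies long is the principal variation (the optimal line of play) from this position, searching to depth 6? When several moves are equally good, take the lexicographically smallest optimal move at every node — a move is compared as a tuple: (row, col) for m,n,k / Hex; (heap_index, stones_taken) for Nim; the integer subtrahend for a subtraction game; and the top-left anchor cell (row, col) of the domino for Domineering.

[.O./OXX/...] X move#1: (0,0):+0/XO./OXX/..., (0,2):+1/.OX/OXX/...*, (2,0):+0/.O./OXX/X.., (2,1):-1/.O./OXX/.X., (2,2):+1/.O./OXX/..X
[.OX/OXX/...] O move#2: (0,0):-1/OOX/OXX/...*, (2,0):-1/.OX/OXX/O.., (2,1):-1/.OX/OXX/.O., (2,2):-1/.OX/OXX/..O
[OOX/OXX/...] X move#3: (2,0):+1/OOX/OXX/X..*, (2,1):-1/OOX/OXX/.X., (2,2):+1/OOX/OXX/..X
[OOX/OXX/X..] end (terminal -1, O#4); searched .O./OXX/... to 6

PV length from [.O./OXX/...]: 3 plies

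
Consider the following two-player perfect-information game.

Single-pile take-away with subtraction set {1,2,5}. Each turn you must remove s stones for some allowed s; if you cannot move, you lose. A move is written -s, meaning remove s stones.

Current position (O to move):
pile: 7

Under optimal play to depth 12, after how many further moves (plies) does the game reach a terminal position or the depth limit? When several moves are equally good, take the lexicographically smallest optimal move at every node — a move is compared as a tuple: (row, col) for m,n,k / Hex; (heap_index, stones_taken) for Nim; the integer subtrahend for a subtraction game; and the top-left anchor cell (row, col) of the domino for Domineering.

p1 O@[7]: -1[6]+1* -2[5]-1 -5[2]-1
p2 X@[6]: -1[5]-1* -2[4]-1 -5[1]-1
p3 O@[5]: -1[4]-1 -2[3]+1* -5[0]+1
p4 X@[3]: -1[2]-1* -2[1]-1
p5 O@[2]: -1[1]-1 -2[0]+1*
p6 X@[0] terminal -1; root [7] d12

PV length from [7]: 5 plies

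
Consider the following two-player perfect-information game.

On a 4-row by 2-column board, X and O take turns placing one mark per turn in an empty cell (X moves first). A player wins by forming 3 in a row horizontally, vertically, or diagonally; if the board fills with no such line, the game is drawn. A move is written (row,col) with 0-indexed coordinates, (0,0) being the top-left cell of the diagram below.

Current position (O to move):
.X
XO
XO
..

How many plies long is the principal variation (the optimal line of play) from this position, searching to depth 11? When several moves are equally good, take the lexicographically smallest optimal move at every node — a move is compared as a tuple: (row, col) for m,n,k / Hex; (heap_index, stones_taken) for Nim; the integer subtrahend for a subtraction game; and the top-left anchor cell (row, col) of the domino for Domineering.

PV length from [.X/XO/XO/..]: 1 ply

[.X/XO/XO/..] O move#1: (0,0):-1/OX/XO/XO/.., (3,0):-1/.X/XO/XO/O., (3,1):+1/.X/XO/XO/.O*
[.X/XO/XO/.O] end (terminal -1, X#2); searched .X/XO/XO/.. to 11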